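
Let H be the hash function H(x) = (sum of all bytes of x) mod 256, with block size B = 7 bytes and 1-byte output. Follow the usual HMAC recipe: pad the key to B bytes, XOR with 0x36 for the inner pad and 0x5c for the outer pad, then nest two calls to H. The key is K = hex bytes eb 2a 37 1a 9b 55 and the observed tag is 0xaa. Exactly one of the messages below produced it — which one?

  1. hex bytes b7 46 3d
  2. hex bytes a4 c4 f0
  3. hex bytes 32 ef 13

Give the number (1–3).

Key hex bytes eb 2a 37 1a 9b 55 is 6 bytes ≤ B = 7; zero-pad to 7 bytes: K' = eb 2a 37 1a 9b 55 00.
K' ⊕ ipad = dd 1c 01 2c ad 63 36; K' ⊕ opad = b7 76 6b 46 c7 09 5c.
m1: inner = H(dd 1c 01 2c ad 63 36 b7 46 3d) = a6; tag = H(b7 76 6b 46 c7 09 5c a6) = b0
m2: inner = H(dd 1c 01 2c ad 63 36 a4 c4 f0) = c4; tag = H(b7 76 6b 46 c7 09 5c c4) = ce
m3: inner = H(dd 1c 01 2c ad 63 36 32 ef 13) = a0; tag = H(b7 76 6b 46 c7 09 5c a0) = aa ← matches

3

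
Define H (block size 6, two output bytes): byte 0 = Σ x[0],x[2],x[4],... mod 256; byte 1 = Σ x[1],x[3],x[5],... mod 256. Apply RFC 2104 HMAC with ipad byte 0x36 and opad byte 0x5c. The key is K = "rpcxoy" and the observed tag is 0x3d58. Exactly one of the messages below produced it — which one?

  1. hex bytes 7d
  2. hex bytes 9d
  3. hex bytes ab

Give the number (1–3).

3

Key "rpcxoy" = 72 70 63 78 6f 79 is exactly B = 6 bytes: K' = 72 70 63 78 6f 79.
K' ⊕ ipad = 44 46 55 4e 59 4f; K' ⊕ opad = 2e 2c 3f 24 33 25.
m1: inner = H(44 46 55 4e 59 4f 7d) = 6f e3; tag = H(2e 2c 3f 24 33 25 6f e3) = 0f58
m2: inner = H(44 46 55 4e 59 4f 9d) = 8f e3; tag = H(2e 2c 3f 24 33 25 8f e3) = 2f58
m3: inner = H(44 46 55 4e 59 4f ab) = 9d e3; tag = H(2e 2c 3f 24 33 25 9d e3) = 3d58 ← matches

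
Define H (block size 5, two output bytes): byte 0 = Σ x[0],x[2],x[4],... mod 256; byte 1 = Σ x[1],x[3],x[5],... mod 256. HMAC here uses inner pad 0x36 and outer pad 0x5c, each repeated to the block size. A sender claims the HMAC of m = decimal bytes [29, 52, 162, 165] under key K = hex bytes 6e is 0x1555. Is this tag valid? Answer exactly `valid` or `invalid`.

Key hex bytes 6e is 1 byte ≤ B = 5; zero-pad to 5 bytes: K' = 6e 00 00 00 00.
K' ⊕ ipad = 58 36 36 36 36; K' ⊕ opad = 32 5c 5c 5c 5c.
Inner hash: even-index sum = 413 mod 256 = 157; odd-index sum = 299 mod 256 = 43 → 9d 2b.
Outer hash (recomputed tag): even-index sum = 277 mod 256 = 21; odd-index sum = 341 mod 256 = 85 → 15 55.
Recomputed tag = 1555; claimed = 1555 → match.

valid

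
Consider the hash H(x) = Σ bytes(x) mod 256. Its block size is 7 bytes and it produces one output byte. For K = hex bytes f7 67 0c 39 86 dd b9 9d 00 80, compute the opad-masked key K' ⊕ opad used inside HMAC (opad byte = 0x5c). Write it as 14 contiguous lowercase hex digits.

805c5c5c5c5c5c

Key hex bytes f7 67 0c 39 86 dd b9 9d 00 80 is 10 bytes > B = 7, so hash it first: H(key) = dc, then zero-pad to 7 bytes: K' = dc 00 00 00 00 00 00.
XOR each byte with 0x5c: dc⊕5c=80, 00⊕5c=5c, 00⊕5c=5c, 00⊕5c=5c, 00⊕5c=5c, 00⊕5c=5c, 00⊕5c=5c.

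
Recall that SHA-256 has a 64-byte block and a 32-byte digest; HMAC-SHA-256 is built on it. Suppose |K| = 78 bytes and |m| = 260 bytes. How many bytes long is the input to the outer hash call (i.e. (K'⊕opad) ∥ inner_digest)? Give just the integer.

Key is 78 > 64 bytes, so it is hashed to 32 bytes then zero-padded to 64: |K'| = 64.
Outer input = (K'⊕opad) ∥ H(inner) → 64 + 32 = 96 bytes.

96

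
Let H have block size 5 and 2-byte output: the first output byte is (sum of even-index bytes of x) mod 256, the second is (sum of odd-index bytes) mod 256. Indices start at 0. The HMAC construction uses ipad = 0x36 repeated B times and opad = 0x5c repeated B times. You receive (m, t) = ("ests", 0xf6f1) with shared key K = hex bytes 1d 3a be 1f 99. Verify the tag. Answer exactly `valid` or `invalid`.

Key hex bytes 1d 3a be 1f 99 is exactly B = 5 bytes: K' = 1d 3a be 1f 99.
K' ⊕ ipad = 2b 0c 88 29 af; K' ⊕ opad = 41 66 e2 43 c5.
Inner hash: even-index sum = 584 mod 256 = 72; odd-index sum = 270 mod 256 = 14 → 48 0e.
Outer hash (recomputed tag): even-index sum = 502 mod 256 = 246; odd-index sum = 241 mod 256 = 241 → f6 f1.
Recomputed tag = f6f1; claimed = f6f1 → match.

valid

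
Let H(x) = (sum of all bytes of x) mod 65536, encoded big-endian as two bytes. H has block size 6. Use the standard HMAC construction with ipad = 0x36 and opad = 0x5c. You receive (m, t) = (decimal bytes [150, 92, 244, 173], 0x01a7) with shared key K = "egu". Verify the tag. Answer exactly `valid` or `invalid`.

Key "egu" = 65 67 75 is 3 bytes ≤ B = 6; zero-pad to 6 bytes: K' = 65 67 75 00 00 00.
K' ⊕ ipad = 53 51 43 36 36 36; K' ⊕ opad = 39 3b 29 5c 5c 5c.
Inner hash: sum = 83+81+67+54+54+54+150+92+244+173 = 1052 → 04 1c.
Outer hash (recomputed tag): sum = 57+59+41+92+92+92+4+28 = 465 → 01 d1.
Recomputed tag = 01d1; claimed = 01a7 → mismatch.

invalid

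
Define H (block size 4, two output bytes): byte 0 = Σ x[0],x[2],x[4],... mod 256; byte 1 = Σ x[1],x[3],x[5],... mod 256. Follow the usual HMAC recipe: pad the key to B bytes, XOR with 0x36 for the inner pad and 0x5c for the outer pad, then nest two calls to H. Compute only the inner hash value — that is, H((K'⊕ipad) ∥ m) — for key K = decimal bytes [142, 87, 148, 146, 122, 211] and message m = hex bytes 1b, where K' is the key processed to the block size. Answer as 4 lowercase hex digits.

fbc0

Key decimal bytes [142, 87, 148, 146, 122, 211] = 8e 57 94 92 7a d3 is 6 bytes > B = 4, so hash it first: H(key) = 9c bc, then zero-pad to 4 bytes: K' = 9c bc 00 00.
K' ⊕ ipad = aa 8a 36 36.
Inner input = aa 8a 36 36 ∥ 1b.
Inner hash: even-index sum = 251 mod 256 = 251; odd-index sum = 192 mod 256 = 192 → fb c0.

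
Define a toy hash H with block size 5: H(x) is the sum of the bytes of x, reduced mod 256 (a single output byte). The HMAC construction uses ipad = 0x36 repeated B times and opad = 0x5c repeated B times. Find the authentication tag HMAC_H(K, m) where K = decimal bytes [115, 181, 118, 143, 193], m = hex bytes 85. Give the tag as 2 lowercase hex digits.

ef

Key decimal bytes [115, 181, 118, 143, 193] = 73 b5 76 8f c1 is exactly B = 5 bytes: K' = 73 b5 76 8f c1.
K' ⊕ ipad = 45 83 40 b9 f7.  K' ⊕ opad = 2f e9 2a d3 9d.
Inner input = (K'⊕ipad) ∥ m = 45 83 40 b9 f7 ∥ 85.
Inner hash: sum = 69+131+64+185+247+133 = 829; mod 256 = 61 → 3d.
Outer input = (K'⊕opad) ∥ inner = 2f e9 2a d3 9d ∥ 3d.
Outer hash (tag): sum = 47+233+42+211+157+61 = 751; mod 256 = 239 → ef.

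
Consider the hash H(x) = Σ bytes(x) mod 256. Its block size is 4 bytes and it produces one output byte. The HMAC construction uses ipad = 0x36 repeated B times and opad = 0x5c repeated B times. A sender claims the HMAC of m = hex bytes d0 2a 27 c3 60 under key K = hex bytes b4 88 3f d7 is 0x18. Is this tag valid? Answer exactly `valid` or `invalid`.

Key hex bytes b4 88 3f d7 is exactly B = 4 bytes: K' = b4 88 3f d7.
K' ⊕ ipad = 82 be 09 e1; K' ⊕ opad = e8 d4 63 8b.
Inner hash: sum = 130+190+9+225+208+42+39+195+96 = 1134; mod 256 = 110 → 6e.
Outer hash (recomputed tag): sum = 232+212+99+139+110 = 792; mod 256 = 24 → 18.
Recomputed tag = 18; claimed = 18 → match.

valid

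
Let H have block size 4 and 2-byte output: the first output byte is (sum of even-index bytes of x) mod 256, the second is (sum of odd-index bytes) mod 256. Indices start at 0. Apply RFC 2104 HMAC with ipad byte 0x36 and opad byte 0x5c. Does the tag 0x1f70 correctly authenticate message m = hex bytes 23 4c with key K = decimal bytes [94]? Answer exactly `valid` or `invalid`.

valid

Key decimal bytes [94] = 5e is 1 byte ≤ B = 4; zero-pad to 4 bytes: K' = 5e 00 00 00.
K' ⊕ ipad = 68 36 36 36; K' ⊕ opad = 02 5c 5c 5c.
Inner hash: even-index sum = 193 mod 256 = 193; odd-index sum = 184 mod 256 = 184 → c1 b8.
Outer hash (recomputed tag): even-index sum = 287 mod 256 = 31; odd-index sum = 368 mod 256 = 112 → 1f 70.
Recomputed tag = 1f70; claimed = 1f70 → match.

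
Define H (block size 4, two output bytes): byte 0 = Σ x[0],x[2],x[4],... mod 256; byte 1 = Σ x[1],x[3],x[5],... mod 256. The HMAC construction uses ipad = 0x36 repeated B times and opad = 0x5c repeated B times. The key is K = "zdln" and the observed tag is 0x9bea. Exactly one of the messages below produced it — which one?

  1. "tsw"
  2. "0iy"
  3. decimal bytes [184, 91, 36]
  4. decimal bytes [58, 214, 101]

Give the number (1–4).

4

Key "zdln" = 7a 64 6c 6e is exactly B = 4 bytes: K' = 7a 64 6c 6e.
K' ⊕ ipad = 4c 52 5a 58; K' ⊕ opad = 26 38 30 32.
m1: inner = H(4c 52 5a 58 74 73 77) = 91 1d; tag = H(26 38 30 32 91 1d) = e787
m2: inner = H(4c 52 5a 58 30 69 79) = 4f 13; tag = H(26 38 30 32 4f 13) = a57d
m3: inner = H(4c 52 5a 58 b8 5b 24) = 82 05; tag = H(26 38 30 32 82 05) = d86f
m4: inner = H(4c 52 5a 58 3a d6 65) = 45 80; tag = H(26 38 30 32 45 80) = 9bea ← matches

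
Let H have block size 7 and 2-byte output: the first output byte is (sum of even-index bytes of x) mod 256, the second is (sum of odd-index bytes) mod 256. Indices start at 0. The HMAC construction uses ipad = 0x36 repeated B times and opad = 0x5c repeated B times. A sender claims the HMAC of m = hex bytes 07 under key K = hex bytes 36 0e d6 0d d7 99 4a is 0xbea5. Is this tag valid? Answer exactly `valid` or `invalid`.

valid

Key hex bytes 36 0e d6 0d d7 99 4a is exactly B = 7 bytes: K' = 36 0e d6 0d d7 99 4a.
K' ⊕ ipad = 00 38 e0 3b e1 af 7c; K' ⊕ opad = 6a 52 8a 51 8b c5 16.
Inner hash: even-index sum = 573 mod 256 = 61; odd-index sum = 297 mod 256 = 41 → 3d 29.
Outer hash (recomputed tag): even-index sum = 446 mod 256 = 190; odd-index sum = 421 mod 256 = 165 → be a5.
Recomputed tag = bea5; claimed = bea5 → match.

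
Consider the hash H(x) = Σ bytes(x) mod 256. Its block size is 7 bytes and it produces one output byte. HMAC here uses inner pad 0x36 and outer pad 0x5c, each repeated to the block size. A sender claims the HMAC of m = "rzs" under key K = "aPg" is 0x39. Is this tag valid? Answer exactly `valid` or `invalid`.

Key "aPg" = 61 50 67 is 3 bytes ≤ B = 7; zero-pad to 7 bytes: K' = 61 50 67 00 00 00 00.
K' ⊕ ipad = 57 66 51 36 36 36 36; K' ⊕ opad = 3d 0c 3b 5c 5c 5c 5c.
Inner hash: sum = 87+102+81+54+54+54+54+114+122+115 = 837; mod 256 = 69 → 45.
Outer hash (recomputed tag): sum = 61+12+59+92+92+92+92+69 = 569; mod 256 = 57 → 39.
Recomputed tag = 39; claimed = 39 → match.

valid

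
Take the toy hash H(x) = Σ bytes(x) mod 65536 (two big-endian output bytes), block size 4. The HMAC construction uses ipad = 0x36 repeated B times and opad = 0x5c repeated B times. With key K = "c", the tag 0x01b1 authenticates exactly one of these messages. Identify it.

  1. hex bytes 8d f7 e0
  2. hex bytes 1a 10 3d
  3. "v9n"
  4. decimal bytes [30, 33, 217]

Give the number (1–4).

1

Key "c" = 63 is 1 byte ≤ B = 4; zero-pad to 4 bytes: K' = 63 00 00 00.
K' ⊕ ipad = 55 36 36 36; K' ⊕ opad = 3f 5c 5c 5c.
m1: inner = H(55 36 36 36 8d f7 e0) = 03 5b; tag = H(3f 5c 5c 5c 03 5b) = 01b1 ← matches
m2: inner = H(55 36 36 36 1a 10 3d) = 01 5e; tag = H(3f 5c 5c 5c 01 5e) = 01b2
m3: inner = H(55 36 36 36 76 39 6e) = 02 14; tag = H(3f 5c 5c 5c 02 14) = 0169
m4: inner = H(55 36 36 36 1e 21 d9) = 02 0f; tag = H(3f 5c 5c 5c 02 0f) = 0164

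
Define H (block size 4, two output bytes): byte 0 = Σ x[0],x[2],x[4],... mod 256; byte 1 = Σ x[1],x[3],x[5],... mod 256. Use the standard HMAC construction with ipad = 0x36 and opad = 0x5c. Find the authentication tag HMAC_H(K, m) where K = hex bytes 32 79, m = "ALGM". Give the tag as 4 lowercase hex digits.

8c9f

Key hex bytes 32 79 is 2 bytes ≤ B = 4; zero-pad to 4 bytes: K' = 32 79 00 00.
K' ⊕ ipad = 04 4f 36 36.  K' ⊕ opad = 6e 25 5c 5c.
Inner input = (K'⊕ipad) ∥ m = 04 4f 36 36 ∥ 41 4c 47 4d.
Inner hash: even-index sum = 194 mod 256 = 194; odd-index sum = 286 mod 256 = 30 → c2 1e.
Outer input = (K'⊕opad) ∥ inner = 6e 25 5c 5c ∥ c2 1e.
Outer hash (tag): even-index sum = 396 mod 256 = 140; odd-index sum = 159 mod 256 = 159 → 8c 9f.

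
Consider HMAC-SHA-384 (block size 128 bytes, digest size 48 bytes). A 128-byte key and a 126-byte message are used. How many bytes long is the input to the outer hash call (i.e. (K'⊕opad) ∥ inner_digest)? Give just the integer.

Key is 128 ≤ 128 bytes, zero-padded: |K'| = 128.
Outer input = (K'⊕opad) ∥ H(inner) → 128 + 48 = 176 bytes.

176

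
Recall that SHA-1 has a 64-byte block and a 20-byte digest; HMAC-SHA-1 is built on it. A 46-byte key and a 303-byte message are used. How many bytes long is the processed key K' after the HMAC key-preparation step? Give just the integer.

64

Key is 46 ≤ 64 bytes, zero-padded: |K'| = 64.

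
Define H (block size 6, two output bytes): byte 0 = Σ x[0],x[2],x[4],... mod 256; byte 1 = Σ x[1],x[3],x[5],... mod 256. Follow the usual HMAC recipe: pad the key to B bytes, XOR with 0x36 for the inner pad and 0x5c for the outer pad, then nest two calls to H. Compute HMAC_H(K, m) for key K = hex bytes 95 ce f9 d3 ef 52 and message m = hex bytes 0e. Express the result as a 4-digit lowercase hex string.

Key hex bytes 95 ce f9 d3 ef 52 is exactly B = 6 bytes: K' = 95 ce f9 d3 ef 52.
K' ⊕ ipad = a3 f8 cf e5 d9 64.  K' ⊕ opad = c9 92 a5 8f b3 0e.
Inner input = (K'⊕ipad) ∥ m = a3 f8 cf e5 d9 64 ∥ 0e.
Inner hash: even-index sum = 601 mod 256 = 89; odd-index sum = 577 mod 256 = 65 → 59 41.
Outer input = (K'⊕opad) ∥ inner = c9 92 a5 8f b3 0e ∥ 59 41.
Outer hash (tag): even-index sum = 634 mod 256 = 122; odd-index sum = 368 mod 256 = 112 → 7a 70.

7a70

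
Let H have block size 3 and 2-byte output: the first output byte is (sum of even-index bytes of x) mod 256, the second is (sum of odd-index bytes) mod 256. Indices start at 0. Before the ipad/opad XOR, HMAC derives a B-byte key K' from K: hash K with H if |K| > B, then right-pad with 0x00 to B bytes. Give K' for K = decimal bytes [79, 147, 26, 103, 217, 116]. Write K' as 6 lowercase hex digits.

|K| = 6 > B = 3, so first hash the key.
H(K): even-index sum = 322 mod 256 = 66; odd-index sum = 366 mod 256 = 110 → 42 6e.
Zero-pad H(K) = 42 6e to 3 bytes: K' = 42 6e 00.

426e00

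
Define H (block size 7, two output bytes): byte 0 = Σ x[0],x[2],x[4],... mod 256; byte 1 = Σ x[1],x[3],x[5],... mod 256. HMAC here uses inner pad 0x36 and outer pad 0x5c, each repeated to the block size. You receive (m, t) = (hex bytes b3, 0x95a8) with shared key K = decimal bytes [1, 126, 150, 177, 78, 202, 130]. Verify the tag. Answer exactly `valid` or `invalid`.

Key decimal bytes [1, 126, 150, 177, 78, 202, 130] = 01 7e 96 b1 4e ca 82 is exactly B = 7 bytes: K' = 01 7e 96 b1 4e ca 82.
K' ⊕ ipad = 37 48 a0 87 78 fc b4; K' ⊕ opad = 5d 22 ca ed 12 96 de.
Inner hash: even-index sum = 515 mod 256 = 3; odd-index sum = 638 mod 256 = 126 → 03 7e.
Outer hash (recomputed tag): even-index sum = 661 mod 256 = 149; odd-index sum = 424 mod 256 = 168 → 95 a8.
Recomputed tag = 95a8; claimed = 95a8 → match.

valid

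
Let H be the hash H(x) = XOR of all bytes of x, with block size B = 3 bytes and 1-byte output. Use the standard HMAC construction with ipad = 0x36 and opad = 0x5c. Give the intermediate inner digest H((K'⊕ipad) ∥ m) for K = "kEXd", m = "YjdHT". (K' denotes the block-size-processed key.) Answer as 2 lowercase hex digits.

6f

Key "kEXd" = 6b 45 58 64 is 4 bytes > B = 3, so hash it first: H(key) = 12, then zero-pad to 3 bytes: K' = 12 00 00.
K' ⊕ ipad = 24 36 36.
Inner input = 24 36 36 ∥ 59 6a 64 48 54.
Inner hash: XOR 24⊕36⊕36⊕59⊕6a⊕64⊕48⊕54 = 6f.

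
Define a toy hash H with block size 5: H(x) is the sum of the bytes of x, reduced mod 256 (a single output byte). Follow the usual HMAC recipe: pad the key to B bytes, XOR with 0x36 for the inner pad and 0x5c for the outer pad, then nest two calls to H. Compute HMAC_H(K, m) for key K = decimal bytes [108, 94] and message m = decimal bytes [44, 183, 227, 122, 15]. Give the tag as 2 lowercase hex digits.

Key decimal bytes [108, 94] = 6c 5e is 2 bytes ≤ B = 5; zero-pad to 5 bytes: K' = 6c 5e 00 00 00.
K' ⊕ ipad = 5a 68 36 36 36.  K' ⊕ opad = 30 02 5c 5c 5c.
Inner input = (K'⊕ipad) ∥ m = 5a 68 36 36 36 ∥ 2c b7 e3 7a 0f.
Inner hash: sum = 90+104+54+54+54+44+183+227+122+15 = 947; mod 256 = 179 → b3.
Outer input = (K'⊕opad) ∥ inner = 30 02 5c 5c 5c ∥ b3.
Outer hash (tag): sum = 48+2+92+92+92+179 = 505; mod 256 = 249 → f9.

f9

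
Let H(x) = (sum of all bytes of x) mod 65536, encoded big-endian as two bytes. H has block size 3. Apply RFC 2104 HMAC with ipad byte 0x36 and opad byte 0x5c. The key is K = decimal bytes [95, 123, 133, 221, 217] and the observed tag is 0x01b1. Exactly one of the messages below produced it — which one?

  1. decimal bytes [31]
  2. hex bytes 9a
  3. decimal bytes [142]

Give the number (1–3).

1

Key decimal bytes [95, 123, 133, 221, 217] = 5f 7b 85 dd d9 is 5 bytes > B = 3, so hash it first: H(key) = 03 15, then zero-pad to 3 bytes: K' = 03 15 00.
K' ⊕ ipad = 35 23 36; K' ⊕ opad = 5f 49 5c.
m1: inner = H(35 23 36 1f) = 00 ad; tag = H(5f 49 5c 00 ad) = 01b1 ← matches
m2: inner = H(35 23 36 9a) = 01 28; tag = H(5f 49 5c 01 28) = 012d
m3: inner = H(35 23 36 8e) = 01 1c; tag = H(5f 49 5c 01 1c) = 0121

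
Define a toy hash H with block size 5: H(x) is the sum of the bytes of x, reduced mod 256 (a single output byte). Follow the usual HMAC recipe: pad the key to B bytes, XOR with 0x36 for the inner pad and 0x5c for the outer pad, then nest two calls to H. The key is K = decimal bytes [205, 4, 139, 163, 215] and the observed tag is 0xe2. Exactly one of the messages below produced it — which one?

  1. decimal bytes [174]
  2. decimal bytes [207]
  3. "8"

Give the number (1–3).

3

Key decimal bytes [205, 4, 139, 163, 215] = cd 04 8b a3 d7 is exactly B = 5 bytes: K' = cd 04 8b a3 d7.
K' ⊕ ipad = fb 32 bd 95 e1; K' ⊕ opad = 91 58 d7 ff 8b.
m1: inner = H(fb 32 bd 95 e1 ae) = 0e; tag = H(91 58 d7 ff 8b 0e) = 58
m2: inner = H(fb 32 bd 95 e1 cf) = 2f; tag = H(91 58 d7 ff 8b 2f) = 79
m3: inner = H(fb 32 bd 95 e1 38) = 98; tag = H(91 58 d7 ff 8b 98) = e2 ← matches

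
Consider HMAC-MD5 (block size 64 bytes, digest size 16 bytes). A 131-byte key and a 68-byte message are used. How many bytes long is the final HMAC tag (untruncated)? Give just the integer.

16

The tag is one MD5 digest: 16 bytes.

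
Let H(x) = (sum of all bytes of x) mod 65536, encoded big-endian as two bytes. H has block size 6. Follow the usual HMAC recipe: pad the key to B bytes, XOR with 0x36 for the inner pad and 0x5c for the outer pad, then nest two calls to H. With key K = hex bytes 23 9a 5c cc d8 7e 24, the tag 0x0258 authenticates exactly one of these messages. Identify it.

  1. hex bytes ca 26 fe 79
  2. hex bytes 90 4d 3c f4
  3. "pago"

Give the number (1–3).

Key hex bytes 23 9a 5c cc d8 7e 24 is 7 bytes > B = 6, so hash it first: H(key) = 03 5f, then zero-pad to 6 bytes: K' = 03 5f 00 00 00 00.
K' ⊕ ipad = 35 69 36 36 36 36; K' ⊕ opad = 5f 03 5c 5c 5c 5c.
m1: inner = H(35 69 36 36 36 36 ca 26 fe 79) = 03 dd; tag = H(5f 03 5c 5c 5c 5c 03 dd) = 02b2
m2: inner = H(35 69 36 36 36 36 90 4d 3c f4) = 03 83; tag = H(5f 03 5c 5c 5c 5c 03 83) = 0258 ← matches
m3: inner = H(35 69 36 36 36 36 70 61 67 6f) = 03 1d; tag = H(5f 03 5c 5c 5c 5c 03 1d) = 01f2

2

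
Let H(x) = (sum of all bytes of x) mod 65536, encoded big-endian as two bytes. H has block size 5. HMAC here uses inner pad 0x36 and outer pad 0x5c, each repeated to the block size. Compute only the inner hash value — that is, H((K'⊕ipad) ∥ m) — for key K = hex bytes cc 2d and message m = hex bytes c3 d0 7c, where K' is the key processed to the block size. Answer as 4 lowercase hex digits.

Key hex bytes cc 2d is 2 bytes ≤ B = 5; zero-pad to 5 bytes: K' = cc 2d 00 00 00.
K' ⊕ ipad = fa 1b 36 36 36.
Inner input = fa 1b 36 36 36 ∥ c3 d0 7c.
Inner hash: sum = 250+27+54+54+54+195+208+124 = 966 → 03 c6.

03c6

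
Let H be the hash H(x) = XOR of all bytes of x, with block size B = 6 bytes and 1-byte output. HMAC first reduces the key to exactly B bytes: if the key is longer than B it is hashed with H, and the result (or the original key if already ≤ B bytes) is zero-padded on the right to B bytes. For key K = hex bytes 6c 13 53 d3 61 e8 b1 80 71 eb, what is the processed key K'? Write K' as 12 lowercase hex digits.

|K| = 10 > B = 6, so first hash the key.
H(K): XOR 6c⊕13⊕53⊕d3⊕61⊕e8⊕b1⊕80⊕71⊕eb = dd.
Zero-pad H(K) = dd to 6 bytes: K' = dd 00 00 00 00 00.

dd0000000000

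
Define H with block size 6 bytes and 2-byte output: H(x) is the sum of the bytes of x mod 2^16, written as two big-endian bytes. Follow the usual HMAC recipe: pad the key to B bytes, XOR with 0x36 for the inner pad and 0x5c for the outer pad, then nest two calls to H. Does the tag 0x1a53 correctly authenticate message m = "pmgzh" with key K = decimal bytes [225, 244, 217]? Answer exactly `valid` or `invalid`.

Key decimal bytes [225, 244, 217] = e1 f4 d9 is 3 bytes ≤ B = 6; zero-pad to 6 bytes: K' = e1 f4 d9 00 00 00.
K' ⊕ ipad = d7 c2 ef 36 36 36; K' ⊕ opad = bd a8 85 5c 5c 5c.
Inner hash: sum = 215+194+239+54+54+54+112+109+103+122+104 = 1360 → 05 50.
Outer hash (recomputed tag): sum = 189+168+133+92+92+92+5+80 = 851 → 03 53.
Recomputed tag = 0353; claimed = 1a53 → mismatch.

invalid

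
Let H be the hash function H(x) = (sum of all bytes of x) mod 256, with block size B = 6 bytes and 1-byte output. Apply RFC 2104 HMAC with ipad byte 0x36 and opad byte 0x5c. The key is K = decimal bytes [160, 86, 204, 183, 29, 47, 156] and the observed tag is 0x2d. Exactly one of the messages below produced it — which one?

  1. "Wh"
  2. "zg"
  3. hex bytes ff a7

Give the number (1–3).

Key decimal bytes [160, 86, 204, 183, 29, 47, 156] = a0 56 cc b7 1d 2f 9c is 7 bytes > B = 6, so hash it first: H(key) = 61, then zero-pad to 6 bytes: K' = 61 00 00 00 00 00.
K' ⊕ ipad = 57 36 36 36 36 36; K' ⊕ opad = 3d 5c 5c 5c 5c 5c.
m1: inner = H(57 36 36 36 36 36 57 68) = 24; tag = H(3d 5c 5c 5c 5c 5c 24) = 2d ← matches
m2: inner = H(57 36 36 36 36 36 7a 67) = 46; tag = H(3d 5c 5c 5c 5c 5c 46) = 4f
m3: inner = H(57 36 36 36 36 36 ff a7) = 0b; tag = H(3d 5c 5c 5c 5c 5c 0b) = 14

1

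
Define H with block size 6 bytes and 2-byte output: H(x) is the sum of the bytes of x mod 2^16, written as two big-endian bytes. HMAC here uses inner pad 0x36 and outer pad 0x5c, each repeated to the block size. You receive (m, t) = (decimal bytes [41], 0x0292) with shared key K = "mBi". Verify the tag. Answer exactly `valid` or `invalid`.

valid

Key "mBi" = 6d 42 69 is 3 bytes ≤ B = 6; zero-pad to 6 bytes: K' = 6d 42 69 00 00 00.
K' ⊕ ipad = 5b 74 5f 36 36 36; K' ⊕ opad = 31 1e 35 5c 5c 5c.
Inner hash: sum = 91+116+95+54+54+54+41 = 505 → 01 f9.
Outer hash (recomputed tag): sum = 49+30+53+92+92+92+1+249 = 658 → 02 92.
Recomputed tag = 0292; claimed = 0292 → match.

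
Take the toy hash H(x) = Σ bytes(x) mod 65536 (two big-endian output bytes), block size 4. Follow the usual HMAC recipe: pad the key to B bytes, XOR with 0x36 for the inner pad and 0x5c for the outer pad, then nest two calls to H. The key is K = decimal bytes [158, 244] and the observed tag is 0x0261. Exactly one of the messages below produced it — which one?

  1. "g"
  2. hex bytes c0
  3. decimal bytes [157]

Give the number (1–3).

Key decimal bytes [158, 244] = 9e f4 is 2 bytes ≤ B = 4; zero-pad to 4 bytes: K' = 9e f4 00 00.
K' ⊕ ipad = a8 c2 36 36; K' ⊕ opad = c2 a8 5c 5c.
m1: inner = H(a8 c2 36 36 67) = 02 3d; tag = H(c2 a8 5c 5c 02 3d) = 0261 ← matches
m2: inner = H(a8 c2 36 36 c0) = 02 96; tag = H(c2 a8 5c 5c 02 96) = 02ba
m3: inner = H(a8 c2 36 36 9d) = 02 73; tag = H(c2 a8 5c 5c 02 73) = 0297

1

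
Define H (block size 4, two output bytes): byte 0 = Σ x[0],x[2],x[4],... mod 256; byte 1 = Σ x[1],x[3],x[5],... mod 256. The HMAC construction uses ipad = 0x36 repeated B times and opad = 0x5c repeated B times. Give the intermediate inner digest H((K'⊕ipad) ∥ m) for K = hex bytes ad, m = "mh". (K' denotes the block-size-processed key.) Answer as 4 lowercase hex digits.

Key hex bytes ad is 1 byte ≤ B = 4; zero-pad to 4 bytes: K' = ad 00 00 00.
K' ⊕ ipad = 9b 36 36 36.
Inner input = 9b 36 36 36 ∥ 6d 68.
Inner hash: even-index sum = 318 mod 256 = 62; odd-index sum = 212 mod 256 = 212 → 3e d4.

3ed4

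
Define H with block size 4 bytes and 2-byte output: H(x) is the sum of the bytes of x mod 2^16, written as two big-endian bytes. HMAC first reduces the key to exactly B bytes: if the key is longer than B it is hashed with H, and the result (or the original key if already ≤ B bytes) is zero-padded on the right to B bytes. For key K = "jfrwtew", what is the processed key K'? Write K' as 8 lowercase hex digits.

03090000

|K| = 7 > B = 4, so first hash the key.
H(K): sum = 106+102+114+119+116+101+119 = 777 → 03 09.
Zero-pad H(K) = 03 09 to 4 bytes: K' = 03 09 00 00.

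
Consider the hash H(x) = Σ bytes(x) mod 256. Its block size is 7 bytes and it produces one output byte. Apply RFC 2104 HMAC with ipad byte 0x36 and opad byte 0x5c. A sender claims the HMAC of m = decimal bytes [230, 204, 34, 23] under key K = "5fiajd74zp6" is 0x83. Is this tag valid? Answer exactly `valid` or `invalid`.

invalid

Key "5fiajd74zp6" = 35 66 69 61 6a 64 37 34 7a 70 36 is 11 bytes > B = 7, so hash it first: H(key) = be, then zero-pad to 7 bytes: K' = be 00 00 00 00 00 00.
K' ⊕ ipad = 88 36 36 36 36 36 36; K' ⊕ opad = e2 5c 5c 5c 5c 5c 5c.
Inner hash: sum = 136+54+54+54+54+54+54+230+204+34+23 = 951; mod 256 = 183 → b7.
Outer hash (recomputed tag): sum = 226+92+92+92+92+92+92+183 = 961; mod 256 = 193 → c1.
Recomputed tag = c1; claimed = 83 → mismatch.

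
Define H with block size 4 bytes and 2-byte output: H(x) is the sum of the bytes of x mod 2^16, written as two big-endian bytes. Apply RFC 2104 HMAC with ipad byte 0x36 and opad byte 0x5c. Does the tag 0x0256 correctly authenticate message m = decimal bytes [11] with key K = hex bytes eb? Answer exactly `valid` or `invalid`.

Key hex bytes eb is 1 byte ≤ B = 4; zero-pad to 4 bytes: K' = eb 00 00 00.
K' ⊕ ipad = dd 36 36 36; K' ⊕ opad = b7 5c 5c 5c.
Inner hash: sum = 221+54+54+54+11 = 394 → 01 8a.
Outer hash (recomputed tag): sum = 183+92+92+92+1+138 = 598 → 02 56.
Recomputed tag = 0256; claimed = 0256 → match.

valid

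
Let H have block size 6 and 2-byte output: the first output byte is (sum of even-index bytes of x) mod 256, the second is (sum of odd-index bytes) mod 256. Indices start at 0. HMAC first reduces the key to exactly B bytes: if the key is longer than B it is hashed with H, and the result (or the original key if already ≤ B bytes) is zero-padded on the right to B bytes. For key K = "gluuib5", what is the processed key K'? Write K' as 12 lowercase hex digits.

7a4300000000

|K| = 7 > B = 6, so first hash the key.
H(K): even-index sum = 378 mod 256 = 122; odd-index sum = 323 mod 256 = 67 → 7a 43.
Zero-pad H(K) = 7a 43 to 6 bytes: K' = 7a 43 00 00 00 00.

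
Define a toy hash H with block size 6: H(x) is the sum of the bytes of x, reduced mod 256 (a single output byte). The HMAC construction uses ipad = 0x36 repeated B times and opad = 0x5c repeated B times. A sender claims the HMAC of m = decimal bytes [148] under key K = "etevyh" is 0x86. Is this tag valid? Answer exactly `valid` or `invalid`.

valid

Key "etevyh" = 65 74 65 76 79 68 is exactly B = 6 bytes: K' = 65 74 65 76 79 68.
K' ⊕ ipad = 53 42 53 40 4f 5e; K' ⊕ opad = 39 28 39 2a 25 34.
Inner hash: sum = 83+66+83+64+79+94+148 = 617; mod 256 = 105 → 69.
Outer hash (recomputed tag): sum = 57+40+57+42+37+52+105 = 390; mod 256 = 134 → 86.
Recomputed tag = 86; claimed = 86 → match.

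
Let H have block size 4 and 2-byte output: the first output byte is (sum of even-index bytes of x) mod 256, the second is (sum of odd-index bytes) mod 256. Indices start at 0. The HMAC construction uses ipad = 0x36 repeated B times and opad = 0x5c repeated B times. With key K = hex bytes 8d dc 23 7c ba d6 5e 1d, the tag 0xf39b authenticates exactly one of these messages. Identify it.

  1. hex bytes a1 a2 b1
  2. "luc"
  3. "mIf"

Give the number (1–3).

Key hex bytes 8d dc 23 7c ba d6 5e 1d is 8 bytes > B = 4, so hash it first: H(key) = c8 4b, then zero-pad to 4 bytes: K' = c8 4b 00 00.
K' ⊕ ipad = fe 7d 36 36; K' ⊕ opad = 94 17 5c 5c.
m1: inner = H(fe 7d 36 36 a1 a2 b1) = 86 55; tag = H(94 17 5c 5c 86 55) = 76c8
m2: inner = H(fe 7d 36 36 6c 75 63) = 03 28; tag = H(94 17 5c 5c 03 28) = f39b ← matches
m3: inner = H(fe 7d 36 36 6d 49 66) = 07 fc; tag = H(94 17 5c 5c 07 fc) = f76f

2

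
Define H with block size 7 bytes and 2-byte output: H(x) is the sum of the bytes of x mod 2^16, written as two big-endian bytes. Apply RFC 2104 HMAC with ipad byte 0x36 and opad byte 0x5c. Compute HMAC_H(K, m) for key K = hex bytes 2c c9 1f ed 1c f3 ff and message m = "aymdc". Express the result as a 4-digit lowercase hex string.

Key hex bytes 2c c9 1f ed 1c f3 ff is exactly B = 7 bytes: K' = 2c c9 1f ed 1c f3 ff.
K' ⊕ ipad = 1a ff 29 db 2a c5 c9.  K' ⊕ opad = 70 95 43 b1 40 af a3.
Inner input = (K'⊕ipad) ∥ m = 1a ff 29 db 2a c5 c9 ∥ 61 79 6d 64 63.
Inner hash: sum = 26+255+41+219+42+197+201+97+121+109+100+99 = 1507 → 05 e3.
Outer input = (K'⊕opad) ∥ inner = 70 95 43 b1 40 af a3 ∥ 05 e3.
Outer hash (tag): sum = 112+149+67+177+64+175+163+5+227 = 1139 → 04 73.

0473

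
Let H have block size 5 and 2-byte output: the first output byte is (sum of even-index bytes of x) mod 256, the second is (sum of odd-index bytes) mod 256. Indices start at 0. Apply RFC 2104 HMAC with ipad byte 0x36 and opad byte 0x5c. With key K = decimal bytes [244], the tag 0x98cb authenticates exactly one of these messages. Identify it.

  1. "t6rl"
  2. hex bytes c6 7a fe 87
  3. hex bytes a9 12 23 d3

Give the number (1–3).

3

Key decimal bytes [244] = f4 is 1 byte ≤ B = 5; zero-pad to 5 bytes: K' = f4 00 00 00 00.
K' ⊕ ipad = c2 36 36 36 36; K' ⊕ opad = a8 5c 5c 5c 5c.
m1: inner = H(c2 36 36 36 36 74 36 72 6c) = d0 52; tag = H(a8 5c 5c 5c 5c d0 52) = b288
m2: inner = H(c2 36 36 36 36 c6 7a fe 87) = 2f 30; tag = H(a8 5c 5c 5c 5c 2f 30) = 90e7
m3: inner = H(c2 36 36 36 36 a9 12 23 d3) = 13 38; tag = H(a8 5c 5c 5c 5c 13 38) = 98cb ← matches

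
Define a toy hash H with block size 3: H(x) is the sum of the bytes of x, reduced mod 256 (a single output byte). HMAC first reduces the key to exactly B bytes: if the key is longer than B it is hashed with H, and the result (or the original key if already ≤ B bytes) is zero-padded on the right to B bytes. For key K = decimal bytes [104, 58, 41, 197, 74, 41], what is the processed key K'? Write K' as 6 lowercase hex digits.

|K| = 6 > B = 3, so first hash the key.
H(K): sum = 104+58+41+197+74+41 = 515; mod 256 = 3 → 03.
Zero-pad H(K) = 03 to 3 bytes: K' = 03 00 00.

030000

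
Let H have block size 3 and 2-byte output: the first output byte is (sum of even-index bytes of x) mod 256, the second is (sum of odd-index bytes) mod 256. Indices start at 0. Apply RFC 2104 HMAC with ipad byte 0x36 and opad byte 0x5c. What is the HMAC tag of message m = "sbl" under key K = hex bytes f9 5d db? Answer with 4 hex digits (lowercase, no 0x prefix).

Key hex bytes f9 5d db is exactly B = 3 bytes: K' = f9 5d db.
K' ⊕ ipad = cf 6b ed.  K' ⊕ opad = a5 01 87.
Inner input = (K'⊕ipad) ∥ m = cf 6b ed ∥ 73 62 6c.
Inner hash: even-index sum = 542 mod 256 = 30; odd-index sum = 330 mod 256 = 74 → 1e 4a.
Outer input = (K'⊕opad) ∥ inner = a5 01 87 ∥ 1e 4a.
Outer hash (tag): even-index sum = 374 mod 256 = 118; odd-index sum = 31 mod 256 = 31 → 76 1f.

761f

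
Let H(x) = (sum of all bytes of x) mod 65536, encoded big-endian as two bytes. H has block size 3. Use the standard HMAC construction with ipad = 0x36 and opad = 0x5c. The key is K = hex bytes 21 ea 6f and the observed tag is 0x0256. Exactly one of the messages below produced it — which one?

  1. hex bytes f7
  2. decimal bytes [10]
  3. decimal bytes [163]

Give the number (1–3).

Key hex bytes 21 ea 6f is exactly B = 3 bytes: K' = 21 ea 6f.
K' ⊕ ipad = 17 dc 59; K' ⊕ opad = 7d b6 33.
m1: inner = H(17 dc 59 f7) = 02 43; tag = H(7d b6 33 02 43) = 01ab
m2: inner = H(17 dc 59 0a) = 01 56; tag = H(7d b6 33 01 56) = 01bd
m3: inner = H(17 dc 59 a3) = 01 ef; tag = H(7d b6 33 01 ef) = 0256 ← matches

3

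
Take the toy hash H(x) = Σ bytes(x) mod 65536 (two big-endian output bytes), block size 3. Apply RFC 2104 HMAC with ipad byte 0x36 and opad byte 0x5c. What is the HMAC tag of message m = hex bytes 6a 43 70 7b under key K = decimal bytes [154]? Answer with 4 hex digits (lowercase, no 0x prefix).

Key decimal bytes [154] = 9a is 1 byte ≤ B = 3; zero-pad to 3 bytes: K' = 9a 00 00.
K' ⊕ ipad = ac 36 36.  K' ⊕ opad = c6 5c 5c.
Inner input = (K'⊕ipad) ∥ m = ac 36 36 ∥ 6a 43 70 7b.
Inner hash: sum = 172+54+54+106+67+112+123 = 688 → 02 b0.
Outer input = (K'⊕opad) ∥ inner = c6 5c 5c ∥ 02 b0.
Outer hash (tag): sum = 198+92+92+2+176 = 560 → 02 30.

0230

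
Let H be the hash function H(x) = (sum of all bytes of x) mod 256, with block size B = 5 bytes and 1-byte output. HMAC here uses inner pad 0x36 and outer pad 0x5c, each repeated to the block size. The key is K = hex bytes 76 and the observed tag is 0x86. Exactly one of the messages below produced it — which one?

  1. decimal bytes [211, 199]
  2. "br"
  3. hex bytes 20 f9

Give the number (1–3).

2

Key hex bytes 76 is 1 byte ≤ B = 5; zero-pad to 5 bytes: K' = 76 00 00 00 00.
K' ⊕ ipad = 40 36 36 36 36; K' ⊕ opad = 2a 5c 5c 5c 5c.
m1: inner = H(40 36 36 36 36 d3 c7) = b2; tag = H(2a 5c 5c 5c 5c b2) = 4c
m2: inner = H(40 36 36 36 36 62 72) = ec; tag = H(2a 5c 5c 5c 5c ec) = 86 ← matches
m3: inner = H(40 36 36 36 36 20 f9) = 31; tag = H(2a 5c 5c 5c 5c 31) = cb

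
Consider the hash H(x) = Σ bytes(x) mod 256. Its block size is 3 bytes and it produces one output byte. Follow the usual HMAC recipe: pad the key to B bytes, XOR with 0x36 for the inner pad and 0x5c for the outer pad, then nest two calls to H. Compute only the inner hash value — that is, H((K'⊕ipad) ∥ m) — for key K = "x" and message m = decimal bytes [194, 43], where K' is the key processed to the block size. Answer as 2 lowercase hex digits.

Key "x" = 78 is 1 byte ≤ B = 3; zero-pad to 3 bytes: K' = 78 00 00.
K' ⊕ ipad = 4e 36 36.
Inner input = 4e 36 36 ∥ c2 2b.
Inner hash: sum = 78+54+54+194+43 = 423; mod 256 = 167 → a7.

a7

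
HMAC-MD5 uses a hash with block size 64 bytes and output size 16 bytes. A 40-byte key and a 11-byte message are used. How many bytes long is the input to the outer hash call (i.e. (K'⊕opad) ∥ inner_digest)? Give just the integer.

Key is 40 ≤ 64 bytes, zero-padded: |K'| = 64.
Outer input = (K'⊕opad) ∥ H(inner) → 64 + 16 = 80 bytes.

80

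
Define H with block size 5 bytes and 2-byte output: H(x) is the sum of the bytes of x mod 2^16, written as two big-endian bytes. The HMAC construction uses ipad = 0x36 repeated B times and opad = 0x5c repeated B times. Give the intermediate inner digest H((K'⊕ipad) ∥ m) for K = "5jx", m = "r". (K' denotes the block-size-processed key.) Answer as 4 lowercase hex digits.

Key "5jx" = 35 6a 78 is 3 bytes ≤ B = 5; zero-pad to 5 bytes: K' = 35 6a 78 00 00.
K' ⊕ ipad = 03 5c 4e 36 36.
Inner input = 03 5c 4e 36 36 ∥ 72.
Inner hash: sum = 3+92+78+54+54+114 = 395 → 01 8b.

018b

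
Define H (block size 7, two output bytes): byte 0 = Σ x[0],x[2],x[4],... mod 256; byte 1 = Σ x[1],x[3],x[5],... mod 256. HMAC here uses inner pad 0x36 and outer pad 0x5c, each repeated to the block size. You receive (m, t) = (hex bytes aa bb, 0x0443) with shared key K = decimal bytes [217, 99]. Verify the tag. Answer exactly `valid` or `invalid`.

Key decimal bytes [217, 99] = d9 63 is 2 bytes ≤ B = 7; zero-pad to 7 bytes: K' = d9 63 00 00 00 00 00.
K' ⊕ ipad = ef 55 36 36 36 36 36; K' ⊕ opad = 85 3f 5c 5c 5c 5c 5c.
Inner hash: even-index sum = 588 mod 256 = 76; odd-index sum = 363 mod 256 = 107 → 4c 6b.
Outer hash (recomputed tag): even-index sum = 516 mod 256 = 4; odd-index sum = 323 mod 256 = 67 → 04 43.
Recomputed tag = 0443; claimed = 0443 → match.

valid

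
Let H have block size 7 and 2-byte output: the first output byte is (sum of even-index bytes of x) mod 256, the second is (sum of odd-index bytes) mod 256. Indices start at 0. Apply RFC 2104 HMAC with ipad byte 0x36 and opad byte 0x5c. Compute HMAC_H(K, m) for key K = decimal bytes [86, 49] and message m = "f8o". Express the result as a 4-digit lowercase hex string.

665f

Key decimal bytes [86, 49] = 56 31 is 2 bytes ≤ B = 7; zero-pad to 7 bytes: K' = 56 31 00 00 00 00 00.
K' ⊕ ipad = 60 07 36 36 36 36 36.  K' ⊕ opad = 0a 6d 5c 5c 5c 5c 5c.
Inner input = (K'⊕ipad) ∥ m = 60 07 36 36 36 36 36 ∥ 66 38 6f.
Inner hash: even-index sum = 314 mod 256 = 58; odd-index sum = 328 mod 256 = 72 → 3a 48.
Outer input = (K'⊕opad) ∥ inner = 0a 6d 5c 5c 5c 5c 5c ∥ 3a 48.
Outer hash (tag): even-index sum = 358 mod 256 = 102; odd-index sum = 351 mod 256 = 95 → 66 5f.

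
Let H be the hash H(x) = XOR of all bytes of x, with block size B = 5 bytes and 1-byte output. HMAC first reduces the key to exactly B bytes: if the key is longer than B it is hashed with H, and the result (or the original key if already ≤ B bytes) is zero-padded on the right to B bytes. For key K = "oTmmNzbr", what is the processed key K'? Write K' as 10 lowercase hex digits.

1f00000000

|K| = 8 > B = 5, so first hash the key.
H(K): XOR 6f⊕54⊕6d⊕6d⊕4e⊕7a⊕62⊕72 = 1f.
Zero-pad H(K) = 1f to 5 bytes: K' = 1f 00 00 00 00.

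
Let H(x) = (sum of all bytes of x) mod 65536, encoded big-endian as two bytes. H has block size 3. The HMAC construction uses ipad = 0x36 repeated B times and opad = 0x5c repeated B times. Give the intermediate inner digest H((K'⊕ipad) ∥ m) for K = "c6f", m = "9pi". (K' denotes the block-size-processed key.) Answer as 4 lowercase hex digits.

01b7

Key "c6f" = 63 36 66 is exactly B = 3 bytes: K' = 63 36 66.
K' ⊕ ipad = 55 00 50.
Inner input = 55 00 50 ∥ 39 70 69.
Inner hash: sum = 85+0+80+57+112+105 = 439 → 01 b7.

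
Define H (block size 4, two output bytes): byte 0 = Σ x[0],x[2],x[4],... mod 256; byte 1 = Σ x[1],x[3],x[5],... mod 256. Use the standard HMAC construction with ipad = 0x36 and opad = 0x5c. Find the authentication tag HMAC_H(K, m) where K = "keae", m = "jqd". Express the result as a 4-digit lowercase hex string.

Key "keae" = 6b 65 61 65 is exactly B = 4 bytes: K' = 6b 65 61 65.
K' ⊕ ipad = 5d 53 57 53.  K' ⊕ opad = 37 39 3d 39.
Inner input = (K'⊕ipad) ∥ m = 5d 53 57 53 ∥ 6a 71 64.
Inner hash: even-index sum = 386 mod 256 = 130; odd-index sum = 279 mod 256 = 23 → 82 17.
Outer input = (K'⊕opad) ∥ inner = 37 39 3d 39 ∥ 82 17.
Outer hash (tag): even-index sum = 246 mod 256 = 246; odd-index sum = 137 mod 256 = 137 → f6 89.

f689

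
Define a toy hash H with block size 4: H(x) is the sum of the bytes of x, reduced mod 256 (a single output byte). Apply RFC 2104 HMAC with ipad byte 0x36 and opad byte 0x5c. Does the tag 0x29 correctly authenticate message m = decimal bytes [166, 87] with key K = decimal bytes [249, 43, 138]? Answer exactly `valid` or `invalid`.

valid

Key decimal bytes [249, 43, 138] = f9 2b 8a is 3 bytes ≤ B = 4; zero-pad to 4 bytes: K' = f9 2b 8a 00.
K' ⊕ ipad = cf 1d bc 36; K' ⊕ opad = a5 77 d6 5c.
Inner hash: sum = 207+29+188+54+166+87 = 731; mod 256 = 219 → db.
Outer hash (recomputed tag): sum = 165+119+214+92+219 = 809; mod 256 = 41 → 29.
Recomputed tag = 29; claimed = 29 → match.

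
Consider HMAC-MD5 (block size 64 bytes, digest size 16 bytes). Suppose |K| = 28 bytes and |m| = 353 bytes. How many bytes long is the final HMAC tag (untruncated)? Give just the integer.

The tag is one MD5 digest: 16 bytes.

16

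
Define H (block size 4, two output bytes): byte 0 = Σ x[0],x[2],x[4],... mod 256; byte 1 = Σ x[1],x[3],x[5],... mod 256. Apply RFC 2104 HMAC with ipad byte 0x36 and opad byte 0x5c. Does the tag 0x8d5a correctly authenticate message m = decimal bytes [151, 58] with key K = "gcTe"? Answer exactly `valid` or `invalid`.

valid

Key "gcTe" = 67 63 54 65 is exactly B = 4 bytes: K' = 67 63 54 65.
K' ⊕ ipad = 51 55 62 53; K' ⊕ opad = 3b 3f 08 39.
Inner hash: even-index sum = 330 mod 256 = 74; odd-index sum = 226 mod 256 = 226 → 4a e2.
Outer hash (recomputed tag): even-index sum = 141 mod 256 = 141; odd-index sum = 346 mod 256 = 90 → 8d 5a.
Recomputed tag = 8d5a; claimed = 8d5a → match.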